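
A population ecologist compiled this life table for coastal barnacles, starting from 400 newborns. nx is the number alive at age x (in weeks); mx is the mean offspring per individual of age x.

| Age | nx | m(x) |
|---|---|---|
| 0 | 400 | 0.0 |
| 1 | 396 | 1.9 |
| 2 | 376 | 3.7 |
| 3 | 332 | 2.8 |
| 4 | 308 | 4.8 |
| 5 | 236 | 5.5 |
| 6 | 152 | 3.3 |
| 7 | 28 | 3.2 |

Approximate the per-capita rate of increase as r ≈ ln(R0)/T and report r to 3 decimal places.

lx = nx/n0 = nx/400: 1, 0.99, 0.94, 0.83, 0.77, 0.59, 0.38, 0.07
R0 = Σ lx·mx = 0 + 1.881 + 3.478 + 2.324 + 3.696 + 3.245 + 1.254 + 0.224 = 16.102
Σ x·lx·mx = 55.91; T = 55.91/16.102 = 3.47224…
r ≈ ln(R0)/T = ln(16.102)/3.47224… = 0.80033… → 0.800

0.800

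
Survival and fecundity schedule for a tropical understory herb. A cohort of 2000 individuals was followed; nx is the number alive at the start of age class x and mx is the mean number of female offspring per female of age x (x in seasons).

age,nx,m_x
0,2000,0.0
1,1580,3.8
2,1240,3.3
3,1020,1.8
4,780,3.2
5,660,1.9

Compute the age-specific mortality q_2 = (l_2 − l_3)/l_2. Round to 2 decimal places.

0.18

lx = nx/n0 = nx/2000: 1, 0.79, 0.62, 0.51, 0.39, 0.33
q_2 = (l_2 − l_3) / l_2 = (0.62 − 0.51) / 0.62
     = 0.11 / 0.62 = 0.177419… → 0.18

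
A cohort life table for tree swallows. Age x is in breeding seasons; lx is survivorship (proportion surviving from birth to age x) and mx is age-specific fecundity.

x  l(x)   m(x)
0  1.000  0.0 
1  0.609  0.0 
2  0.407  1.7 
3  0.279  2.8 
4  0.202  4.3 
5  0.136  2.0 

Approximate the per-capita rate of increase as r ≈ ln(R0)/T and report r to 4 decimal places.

R0 = Σ lx·mx = 0 + 0 + 0.6919 + 0.7812 + 0.8686 + 0.272 = 2.6137
Σ x·lx·mx = 8.5618; T = 8.5618/2.6137 = 3.27574…
r ≈ ln(R0)/T = ln(2.6137)/3.27574… = 0.293298… → 0.2933

0.2933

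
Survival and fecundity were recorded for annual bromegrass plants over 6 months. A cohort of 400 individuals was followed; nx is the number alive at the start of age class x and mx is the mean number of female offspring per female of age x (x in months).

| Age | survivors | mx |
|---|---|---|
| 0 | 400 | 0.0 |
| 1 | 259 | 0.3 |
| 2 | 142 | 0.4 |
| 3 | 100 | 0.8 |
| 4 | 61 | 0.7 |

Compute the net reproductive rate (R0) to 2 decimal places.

0.64

lx = nx/n0 = nx/400: 1, 0.6475, 0.355, 0.25, 0.1525
lx·mx by age: 0, 0.19425, 0.142, 0.2, 0.10675
R0 = Σ lx·mx = 0.643 → 0.64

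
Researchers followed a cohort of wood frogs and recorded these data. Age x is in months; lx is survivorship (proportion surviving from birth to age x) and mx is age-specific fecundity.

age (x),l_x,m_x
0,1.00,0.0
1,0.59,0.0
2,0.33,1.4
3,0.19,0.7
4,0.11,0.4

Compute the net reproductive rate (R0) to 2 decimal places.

lx·mx by age: 0, 0, 0.462, 0.133, 0.044
R0 = Σ lx·mx = 0.639 → 0.64

0.64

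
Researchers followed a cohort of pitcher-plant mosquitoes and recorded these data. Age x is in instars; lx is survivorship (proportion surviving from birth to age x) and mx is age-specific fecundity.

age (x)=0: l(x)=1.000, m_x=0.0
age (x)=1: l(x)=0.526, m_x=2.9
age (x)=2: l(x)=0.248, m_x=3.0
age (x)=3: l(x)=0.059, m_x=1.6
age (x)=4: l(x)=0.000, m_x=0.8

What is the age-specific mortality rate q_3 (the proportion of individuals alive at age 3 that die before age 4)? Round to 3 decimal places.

q_3 = (l_3 − l_4) / l_3 = (0.059 − 0) / 0.059
     = 0.059 / 0.059 = 1 → 1.000

1.000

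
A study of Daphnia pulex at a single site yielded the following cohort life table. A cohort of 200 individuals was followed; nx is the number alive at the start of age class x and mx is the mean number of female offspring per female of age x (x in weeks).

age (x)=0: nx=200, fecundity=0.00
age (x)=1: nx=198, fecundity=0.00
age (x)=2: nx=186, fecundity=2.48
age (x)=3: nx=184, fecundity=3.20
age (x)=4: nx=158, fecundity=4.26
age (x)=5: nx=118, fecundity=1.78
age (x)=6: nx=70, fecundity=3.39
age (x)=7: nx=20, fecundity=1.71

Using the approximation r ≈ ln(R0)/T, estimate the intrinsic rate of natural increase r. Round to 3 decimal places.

lx = nx/n0 = nx/200: 1, 0.99, 0.93, 0.92, 0.79, 0.59, 0.35, 0.1
R0 = Σ lx·mx = 0 + 0 + 2.3064 + 2.944 + 3.3654 + 1.0502 + 1.1865 + 0.171 = 11.0235
Σ x·lx·mx = 40.4734; T = 40.4734/11.0235 = 3.67156…
r ≈ ln(R0)/T = ln(11.0235)/3.67156… = 0.65368… → 0.654

0.654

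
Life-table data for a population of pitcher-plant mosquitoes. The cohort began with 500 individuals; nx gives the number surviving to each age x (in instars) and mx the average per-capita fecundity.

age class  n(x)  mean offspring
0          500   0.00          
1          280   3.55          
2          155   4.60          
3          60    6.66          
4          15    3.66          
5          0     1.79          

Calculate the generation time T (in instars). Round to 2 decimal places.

lx = nx/n0 = nx/500: 1, 0.56, 0.31, 0.12, 0.03, 0
lx·mx: 0, 1.988, 1.426, 0.7992, 0.1098, 0 → R0 = 4.323
x·lx·mx: 0, 1.988, 2.852, 2.3976, 0.4392, 0 → Σ = 7.6768
T = 7.6768 / 4.323 = 1.775804… → 1.78

1.78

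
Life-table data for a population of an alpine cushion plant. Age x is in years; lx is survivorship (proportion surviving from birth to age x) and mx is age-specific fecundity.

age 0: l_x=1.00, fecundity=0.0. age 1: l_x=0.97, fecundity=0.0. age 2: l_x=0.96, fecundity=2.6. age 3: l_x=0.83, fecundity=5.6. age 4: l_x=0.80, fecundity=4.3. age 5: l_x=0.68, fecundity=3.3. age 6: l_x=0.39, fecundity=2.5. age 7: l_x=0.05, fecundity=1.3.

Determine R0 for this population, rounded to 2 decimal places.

lx·mx by age: 0, 0, 2.496, 4.648, 3.44, 2.244, 0.975, 0.065
R0 = Σ lx·mx = 13.868 → 13.87

13.87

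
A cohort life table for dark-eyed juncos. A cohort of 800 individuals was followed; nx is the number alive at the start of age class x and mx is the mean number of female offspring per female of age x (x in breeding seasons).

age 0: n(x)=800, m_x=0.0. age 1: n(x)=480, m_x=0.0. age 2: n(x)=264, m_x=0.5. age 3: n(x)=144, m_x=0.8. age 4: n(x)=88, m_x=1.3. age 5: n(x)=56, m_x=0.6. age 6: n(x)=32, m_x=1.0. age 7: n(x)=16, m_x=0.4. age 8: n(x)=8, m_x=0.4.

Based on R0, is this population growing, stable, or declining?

declining

lx = nx/n0 = nx/800: 1, 0.6, 0.33, 0.18, 0.11, 0.07, 0.04, 0.02, 0.01
R0 = Σ lx·mx = 0 + 0 + 0.165 + 0.144 + 0.143 + 0.042 + 0.04 + 0.008 + 0.004 = 0.546
R0 < 1, so the population is declining.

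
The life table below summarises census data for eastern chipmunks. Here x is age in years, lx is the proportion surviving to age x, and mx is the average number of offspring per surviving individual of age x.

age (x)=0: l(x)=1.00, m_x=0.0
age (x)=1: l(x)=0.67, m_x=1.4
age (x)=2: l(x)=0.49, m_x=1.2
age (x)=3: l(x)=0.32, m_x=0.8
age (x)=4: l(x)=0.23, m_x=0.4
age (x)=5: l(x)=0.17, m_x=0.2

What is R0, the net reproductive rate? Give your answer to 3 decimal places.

1.908

lx·mx by age: 0, 0.938, 0.588, 0.256, 0.092, 0.034
R0 = Σ lx·mx = 1.908 → 1.908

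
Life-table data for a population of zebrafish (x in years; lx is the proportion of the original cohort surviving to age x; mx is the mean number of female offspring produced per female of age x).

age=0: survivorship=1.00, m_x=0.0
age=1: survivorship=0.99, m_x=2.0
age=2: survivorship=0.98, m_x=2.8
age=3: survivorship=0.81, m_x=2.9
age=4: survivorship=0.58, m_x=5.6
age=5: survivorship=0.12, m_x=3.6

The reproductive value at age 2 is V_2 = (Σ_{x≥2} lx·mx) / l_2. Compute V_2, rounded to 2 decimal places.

lx·mx for x ≥ 2: 2.744, 2.349, 3.248, 0.432 → sum = 8.773
V_2 = 8.773 / l_2 = 8.773 / 0.98 = 8.952041… → 8.95

8.95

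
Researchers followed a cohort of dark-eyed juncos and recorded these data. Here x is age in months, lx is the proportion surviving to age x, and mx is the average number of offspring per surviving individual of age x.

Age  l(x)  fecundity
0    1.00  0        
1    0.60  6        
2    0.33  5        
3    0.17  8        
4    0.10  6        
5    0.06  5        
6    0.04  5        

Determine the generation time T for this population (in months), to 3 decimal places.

lx·mx: 0, 3.6, 1.65, 1.36, 0.6, 0.3, 0.2 → R0 = 7.71
x·lx·mx: 0, 3.6, 3.3, 4.08, 2.4, 1.5, 1.2 → Σ = 16.08
T = 16.08 / 7.71 = 2.085603… → 2.086

2.086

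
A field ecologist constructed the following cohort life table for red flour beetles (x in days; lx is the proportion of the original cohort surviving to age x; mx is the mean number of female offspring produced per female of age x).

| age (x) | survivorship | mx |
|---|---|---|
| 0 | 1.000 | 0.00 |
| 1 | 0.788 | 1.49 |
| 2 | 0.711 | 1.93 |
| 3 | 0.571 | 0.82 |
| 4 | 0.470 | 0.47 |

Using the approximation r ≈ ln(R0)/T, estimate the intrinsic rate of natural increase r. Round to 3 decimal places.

0.612

R0 = Σ lx·mx = 0 + 1.17412 + 1.37223 + 0.46822 + 0.2209 = 3.23547
Σ x·lx·mx = 6.20684; T = 6.20684/3.23547 = 1.91837…
r ≈ ln(R0)/T = ln(3.23547)/1.91837… = 0.61207… → 0.612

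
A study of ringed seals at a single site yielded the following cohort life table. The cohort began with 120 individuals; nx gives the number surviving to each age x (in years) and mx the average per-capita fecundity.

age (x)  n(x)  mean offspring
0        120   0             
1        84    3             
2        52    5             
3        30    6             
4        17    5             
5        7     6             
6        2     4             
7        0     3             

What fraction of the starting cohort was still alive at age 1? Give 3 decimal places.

0.700

l_1 = n_1/n_0 = 84/120 = 0.7 → 0.700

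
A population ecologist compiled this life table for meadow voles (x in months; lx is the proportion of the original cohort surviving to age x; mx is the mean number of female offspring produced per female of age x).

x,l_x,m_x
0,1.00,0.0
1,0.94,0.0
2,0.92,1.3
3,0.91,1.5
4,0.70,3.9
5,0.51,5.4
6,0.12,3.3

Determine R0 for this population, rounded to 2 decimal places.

lx·mx by age: 0, 0, 1.196, 1.365, 2.73, 2.754, 0.396
R0 = Σ lx·mx = 8.441 → 8.44

8.44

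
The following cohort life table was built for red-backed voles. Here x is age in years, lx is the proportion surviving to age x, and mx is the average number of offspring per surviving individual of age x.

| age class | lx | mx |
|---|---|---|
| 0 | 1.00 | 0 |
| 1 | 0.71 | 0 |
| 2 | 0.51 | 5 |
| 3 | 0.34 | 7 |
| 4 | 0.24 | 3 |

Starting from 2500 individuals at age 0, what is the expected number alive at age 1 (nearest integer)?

1775

Expected survivors = N0 · l_1 = 2500 × 0.71 = 1775 → 1775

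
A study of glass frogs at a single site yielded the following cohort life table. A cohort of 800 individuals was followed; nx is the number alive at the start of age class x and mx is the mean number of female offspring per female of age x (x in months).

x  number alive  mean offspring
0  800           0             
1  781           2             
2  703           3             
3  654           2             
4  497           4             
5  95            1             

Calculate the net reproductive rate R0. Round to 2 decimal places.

lx = nx/n0 = nx/800: 1, 0.97625, 0.87875, 0.8175, 0.62125, 0.11875
lx·mx by age: 0, 1.9525, 2.63625, 1.635, 2.485, 0.11875
R0 = Σ lx·mx = 8.8275 → 8.83

8.83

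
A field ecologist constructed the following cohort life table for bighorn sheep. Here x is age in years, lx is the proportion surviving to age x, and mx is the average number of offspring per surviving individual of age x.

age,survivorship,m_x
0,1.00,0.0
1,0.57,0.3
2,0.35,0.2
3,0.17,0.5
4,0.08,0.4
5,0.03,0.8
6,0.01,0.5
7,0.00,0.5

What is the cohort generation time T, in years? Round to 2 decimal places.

2.18

lx·mx: 0, 0.171, 0.07, 0.085, 0.032, 0.024, 0.005, 0 → R0 = 0.387
x·lx·mx: 0, 0.171, 0.14, 0.255, 0.128, 0.12, 0.03, 0 → Σ = 0.844
T = 0.844 / 0.387 = 2.180879… → 2.18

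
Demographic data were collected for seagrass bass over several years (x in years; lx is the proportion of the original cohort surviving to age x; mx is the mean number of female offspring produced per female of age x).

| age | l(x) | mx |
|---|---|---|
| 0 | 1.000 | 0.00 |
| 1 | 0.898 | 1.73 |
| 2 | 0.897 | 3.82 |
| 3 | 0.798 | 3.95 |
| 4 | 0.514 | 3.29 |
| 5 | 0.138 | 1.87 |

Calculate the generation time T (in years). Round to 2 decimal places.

2.57

lx·mx: 0, 1.55354, 3.42654, 3.1521, 1.69106, 0.25806 → R0 = 10.0813
x·lx·mx: 0, 1.55354, 6.85308, 9.4563, 6.76424, 1.2903 → Σ = 25.91746
T = 25.91746 / 10.0813 = 2.570845… → 2.57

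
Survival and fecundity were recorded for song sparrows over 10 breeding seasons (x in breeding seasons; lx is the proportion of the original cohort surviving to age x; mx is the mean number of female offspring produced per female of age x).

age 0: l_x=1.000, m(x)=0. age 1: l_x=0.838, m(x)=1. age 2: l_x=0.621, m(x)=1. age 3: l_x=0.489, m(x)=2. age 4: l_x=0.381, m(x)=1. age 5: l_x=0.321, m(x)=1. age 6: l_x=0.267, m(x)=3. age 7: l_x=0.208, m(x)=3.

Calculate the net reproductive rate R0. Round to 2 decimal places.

4.56

lx·mx by age: 0, 0.838, 0.621, 0.978, 0.381, 0.321, 0.801, 0.624
R0 = Σ lx·mx = 4.564 → 4.56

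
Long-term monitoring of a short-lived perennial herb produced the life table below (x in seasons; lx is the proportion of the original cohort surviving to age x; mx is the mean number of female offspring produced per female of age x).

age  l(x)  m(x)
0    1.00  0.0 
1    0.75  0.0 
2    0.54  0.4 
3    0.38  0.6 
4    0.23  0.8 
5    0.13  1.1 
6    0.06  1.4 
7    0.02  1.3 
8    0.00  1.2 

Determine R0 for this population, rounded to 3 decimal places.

0.881

lx·mx by age: 0, 0, 0.216, 0.228, 0.184, 0.143, 0.084, 0.026, 0
R0 = Σ lx·mx = 0.881 → 0.881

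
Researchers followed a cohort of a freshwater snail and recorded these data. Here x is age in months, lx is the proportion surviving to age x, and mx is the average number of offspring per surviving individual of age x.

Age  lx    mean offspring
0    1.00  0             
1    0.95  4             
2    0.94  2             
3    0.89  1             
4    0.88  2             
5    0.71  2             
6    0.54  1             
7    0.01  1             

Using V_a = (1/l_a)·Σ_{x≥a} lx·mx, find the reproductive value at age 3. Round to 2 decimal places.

5.19

lx·mx for x ≥ 3: 0.89, 1.76, 1.42, 0.54, 0.01 → sum = 4.62
V_3 = 4.62 / l_3 = 4.62 / 0.89 = 5.191011… → 5.19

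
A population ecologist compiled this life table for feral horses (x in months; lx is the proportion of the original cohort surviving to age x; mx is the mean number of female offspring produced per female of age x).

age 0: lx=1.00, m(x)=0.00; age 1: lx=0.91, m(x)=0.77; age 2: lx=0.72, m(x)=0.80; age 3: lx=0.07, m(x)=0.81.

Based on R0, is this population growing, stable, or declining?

growing

R0 = Σ lx·mx = 0 + 0.7007 + 0.576 + 0.0567 = 1.3334
R0 > 1, so the population is growing.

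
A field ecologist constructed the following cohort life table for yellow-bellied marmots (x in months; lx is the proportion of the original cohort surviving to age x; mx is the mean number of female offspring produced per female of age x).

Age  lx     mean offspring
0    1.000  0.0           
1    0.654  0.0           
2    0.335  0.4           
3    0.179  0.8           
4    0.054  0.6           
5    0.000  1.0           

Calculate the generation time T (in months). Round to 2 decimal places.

2.67

lx·mx: 0, 0, 0.134, 0.1432, 0.0324, 0 → R0 = 0.3096
x·lx·mx: 0, 0, 0.268, 0.4296, 0.1296, 0 → Σ = 0.8272
T = 0.8272 / 0.3096 = 2.671835… → 2.67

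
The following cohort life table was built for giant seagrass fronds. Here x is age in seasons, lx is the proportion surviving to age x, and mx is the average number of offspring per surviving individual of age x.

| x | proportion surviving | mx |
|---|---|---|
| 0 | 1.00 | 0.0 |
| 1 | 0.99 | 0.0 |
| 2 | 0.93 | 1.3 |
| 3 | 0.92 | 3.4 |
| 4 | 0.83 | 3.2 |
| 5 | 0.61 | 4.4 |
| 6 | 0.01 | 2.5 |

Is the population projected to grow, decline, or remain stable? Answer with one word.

growing

R0 = Σ lx·mx = 0 + 0 + 1.209 + 3.128 + 2.656 + 2.684 + 0.025 = 9.702
R0 > 1, so the population is growing.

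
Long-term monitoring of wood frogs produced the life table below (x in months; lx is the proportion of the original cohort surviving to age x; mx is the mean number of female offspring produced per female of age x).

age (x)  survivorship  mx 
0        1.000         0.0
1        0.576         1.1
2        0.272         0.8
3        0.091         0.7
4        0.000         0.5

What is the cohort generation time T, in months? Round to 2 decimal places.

1.38

lx·mx: 0, 0.6336, 0.2176, 0.0637, 0 → R0 = 0.9149
x·lx·mx: 0, 0.6336, 0.4352, 0.1911, 0 → Σ = 1.2599
T = 1.2599 / 0.9149 = 1.37709… → 1.38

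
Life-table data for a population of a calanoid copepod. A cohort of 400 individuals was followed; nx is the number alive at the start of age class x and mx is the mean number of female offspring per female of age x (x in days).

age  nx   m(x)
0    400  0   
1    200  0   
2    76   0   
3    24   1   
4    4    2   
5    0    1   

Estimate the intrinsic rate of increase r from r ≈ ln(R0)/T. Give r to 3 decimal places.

-0.777

lx = nx/n0 = nx/400: 1, 0.5, 0.19, 0.06, 0.01, 0
R0 = Σ lx·mx = 0 + 0 + 0 + 0.06 + 0.02 + 0 = 0.08
Σ x·lx·mx = 0.26; T = 0.26/0.08 = 3.25
r ≈ ln(R0)/T = ln(0.08)/3.25 = -0.77715… → -0.777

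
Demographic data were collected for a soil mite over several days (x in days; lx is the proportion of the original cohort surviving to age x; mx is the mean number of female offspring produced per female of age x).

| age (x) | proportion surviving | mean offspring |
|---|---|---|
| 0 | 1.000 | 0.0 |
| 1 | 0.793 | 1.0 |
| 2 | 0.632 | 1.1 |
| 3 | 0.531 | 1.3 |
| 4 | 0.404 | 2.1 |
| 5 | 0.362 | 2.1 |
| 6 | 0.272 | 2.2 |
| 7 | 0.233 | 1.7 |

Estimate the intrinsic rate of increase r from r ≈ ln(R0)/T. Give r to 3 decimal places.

0.420

R0 = Σ lx·mx = 0 + 0.793 + 0.6952 + 0.6903 + 0.8484 + 0.7602 + 0.5984 + 0.3961 = 4.7816
Σ x·lx·mx = 17.812; T = 17.812/4.7816 = 3.72511…
r ≈ ln(R0)/T = ln(4.7816)/3.72511… = 0.42006… → 0.420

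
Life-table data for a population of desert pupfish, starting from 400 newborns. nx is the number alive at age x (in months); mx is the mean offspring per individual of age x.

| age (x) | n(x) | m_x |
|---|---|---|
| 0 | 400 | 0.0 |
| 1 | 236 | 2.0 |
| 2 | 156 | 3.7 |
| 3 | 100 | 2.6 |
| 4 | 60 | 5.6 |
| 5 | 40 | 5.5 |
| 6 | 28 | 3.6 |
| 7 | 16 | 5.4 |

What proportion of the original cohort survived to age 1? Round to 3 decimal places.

0.590

l_1 = n_1/n_0 = 236/400 = 0.59 → 0.590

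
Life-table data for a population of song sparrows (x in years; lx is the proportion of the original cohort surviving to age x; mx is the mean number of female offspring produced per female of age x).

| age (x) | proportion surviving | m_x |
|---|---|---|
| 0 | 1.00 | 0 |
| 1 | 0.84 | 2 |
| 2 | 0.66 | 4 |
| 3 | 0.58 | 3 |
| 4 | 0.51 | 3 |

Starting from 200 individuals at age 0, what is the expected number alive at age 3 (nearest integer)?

Expected survivors = N0 · l_3 = 200 × 0.58 = 116 → 116

116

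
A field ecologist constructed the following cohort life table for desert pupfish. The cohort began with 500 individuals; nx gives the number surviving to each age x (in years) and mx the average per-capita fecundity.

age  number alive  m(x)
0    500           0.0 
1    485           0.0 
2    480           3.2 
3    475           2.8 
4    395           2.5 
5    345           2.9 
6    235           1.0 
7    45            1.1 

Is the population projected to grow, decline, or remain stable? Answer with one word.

lx = nx/n0 = nx/500: 1, 0.97, 0.96, 0.95, 0.79, 0.69, 0.47, 0.09
R0 = Σ lx·mx = 0 + 0 + 3.072 + 2.66 + 1.975 + 2.001 + 0.47 + 0.099 = 10.277
R0 > 1, so the population is growing.

growing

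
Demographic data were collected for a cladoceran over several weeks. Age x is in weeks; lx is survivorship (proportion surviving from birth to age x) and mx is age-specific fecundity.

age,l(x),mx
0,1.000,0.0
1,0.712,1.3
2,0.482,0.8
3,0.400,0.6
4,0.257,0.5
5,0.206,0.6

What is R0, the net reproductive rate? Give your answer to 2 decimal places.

1.80

lx·mx by age: 0, 0.9256, 0.3856, 0.24, 0.1285, 0.1236
R0 = Σ lx·mx = 1.8033 → 1.80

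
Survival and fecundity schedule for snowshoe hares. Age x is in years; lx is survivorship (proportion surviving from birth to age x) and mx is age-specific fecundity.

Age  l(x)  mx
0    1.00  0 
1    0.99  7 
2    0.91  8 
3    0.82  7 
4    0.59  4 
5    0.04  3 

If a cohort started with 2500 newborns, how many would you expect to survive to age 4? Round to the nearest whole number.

Expected survivors = N0 · l_4 = 2500 × 0.59 = 1475 → 1475

1475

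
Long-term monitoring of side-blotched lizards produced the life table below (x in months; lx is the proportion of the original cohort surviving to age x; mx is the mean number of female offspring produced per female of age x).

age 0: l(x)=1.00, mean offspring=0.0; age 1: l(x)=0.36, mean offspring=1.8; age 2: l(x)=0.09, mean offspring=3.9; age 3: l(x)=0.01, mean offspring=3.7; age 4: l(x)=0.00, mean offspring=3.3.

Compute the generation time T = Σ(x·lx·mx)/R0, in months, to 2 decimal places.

lx·mx: 0, 0.648, 0.351, 0.037, 0 → R0 = 1.036
x·lx·mx: 0, 0.648, 0.702, 0.111, 0 → Σ = 1.461
T = 1.461 / 1.036 = 1.410232… → 1.41

1.41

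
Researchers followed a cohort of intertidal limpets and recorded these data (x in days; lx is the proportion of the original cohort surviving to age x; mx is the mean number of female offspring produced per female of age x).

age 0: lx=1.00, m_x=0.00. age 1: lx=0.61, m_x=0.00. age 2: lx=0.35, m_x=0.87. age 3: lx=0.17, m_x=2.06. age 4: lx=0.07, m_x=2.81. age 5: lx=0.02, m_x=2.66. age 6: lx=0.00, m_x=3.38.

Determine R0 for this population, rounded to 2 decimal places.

lx·mx by age: 0, 0, 0.3045, 0.3502, 0.1967, 0.0532, 0
R0 = Σ lx·mx = 0.9046 → 0.90

0.90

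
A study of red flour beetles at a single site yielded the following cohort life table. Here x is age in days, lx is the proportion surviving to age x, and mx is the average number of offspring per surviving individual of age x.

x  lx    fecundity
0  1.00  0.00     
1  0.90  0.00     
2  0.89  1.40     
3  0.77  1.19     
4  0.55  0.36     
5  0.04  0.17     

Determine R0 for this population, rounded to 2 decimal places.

lx·mx by age: 0, 0, 1.246, 0.9163, 0.198, 0.0068
R0 = Σ lx·mx = 2.3671 → 2.37

2.37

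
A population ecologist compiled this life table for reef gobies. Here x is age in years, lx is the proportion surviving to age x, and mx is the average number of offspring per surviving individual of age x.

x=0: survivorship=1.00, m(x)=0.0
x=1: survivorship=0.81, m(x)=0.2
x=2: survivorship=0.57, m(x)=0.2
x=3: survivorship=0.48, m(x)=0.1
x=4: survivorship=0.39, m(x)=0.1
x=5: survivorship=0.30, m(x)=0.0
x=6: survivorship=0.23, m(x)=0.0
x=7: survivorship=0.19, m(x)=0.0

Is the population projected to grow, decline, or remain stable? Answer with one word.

R0 = Σ lx·mx = 0 + 0.162 + 0.114 + 0.048 + 0.039 + 0 + 0 + 0 = 0.363
R0 < 1, so the population is declining.

declining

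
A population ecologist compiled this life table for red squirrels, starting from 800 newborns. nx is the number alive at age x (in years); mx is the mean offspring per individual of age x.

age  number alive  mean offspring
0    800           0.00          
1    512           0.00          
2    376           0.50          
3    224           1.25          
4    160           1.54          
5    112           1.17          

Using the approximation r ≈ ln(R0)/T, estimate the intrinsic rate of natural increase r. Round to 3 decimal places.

lx = nx/n0 = nx/800: 1, 0.64, 0.47, 0.28, 0.2, 0.14
R0 = Σ lx·mx = 0 + 0 + 0.235 + 0.35 + 0.308 + 0.1638 = 1.0568
Σ x·lx·mx = 3.571; T = 3.571/1.0568 = 3.37907…
r ≈ ln(R0)/T = ln(1.0568)/3.37907… = 0.01635… → 0.016

0.016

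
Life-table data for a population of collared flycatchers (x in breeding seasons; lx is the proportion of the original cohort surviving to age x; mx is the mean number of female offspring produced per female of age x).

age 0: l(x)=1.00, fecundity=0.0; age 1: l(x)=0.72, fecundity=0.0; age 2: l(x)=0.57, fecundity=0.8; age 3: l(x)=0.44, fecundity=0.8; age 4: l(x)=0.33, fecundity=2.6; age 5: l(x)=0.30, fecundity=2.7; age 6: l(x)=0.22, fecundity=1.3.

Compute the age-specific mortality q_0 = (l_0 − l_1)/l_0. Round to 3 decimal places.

0.280

q_0 = (l_0 − l_1) / l_0 = (1 − 0.72) / 1
     = 0.28 / 1 = 0.28 → 0.280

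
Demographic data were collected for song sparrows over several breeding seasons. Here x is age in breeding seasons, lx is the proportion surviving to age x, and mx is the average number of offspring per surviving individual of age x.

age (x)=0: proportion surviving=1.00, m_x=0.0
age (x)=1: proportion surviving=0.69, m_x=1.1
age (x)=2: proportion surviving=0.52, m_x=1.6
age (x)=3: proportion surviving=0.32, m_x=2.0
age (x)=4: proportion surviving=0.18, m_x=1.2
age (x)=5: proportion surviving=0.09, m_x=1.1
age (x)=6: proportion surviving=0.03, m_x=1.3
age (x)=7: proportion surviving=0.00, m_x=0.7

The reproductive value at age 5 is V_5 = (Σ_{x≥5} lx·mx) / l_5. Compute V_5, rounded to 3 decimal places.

1.533

lx·mx for x ≥ 5: 0.099, 0.039, 0 → sum = 0.138
V_5 = 0.138 / l_5 = 0.138 / 0.09 = 1.533333… → 1.533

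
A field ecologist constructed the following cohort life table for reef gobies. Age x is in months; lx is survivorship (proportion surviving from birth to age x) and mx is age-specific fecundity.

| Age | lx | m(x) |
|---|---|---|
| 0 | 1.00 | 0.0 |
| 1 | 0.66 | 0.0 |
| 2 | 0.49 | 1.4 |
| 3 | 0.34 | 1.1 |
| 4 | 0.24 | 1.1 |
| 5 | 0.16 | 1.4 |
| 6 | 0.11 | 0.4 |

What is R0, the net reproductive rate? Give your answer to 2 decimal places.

1.59

lx·mx by age: 0, 0, 0.686, 0.374, 0.264, 0.224, 0.044
R0 = Σ lx·mx = 1.592 → 1.59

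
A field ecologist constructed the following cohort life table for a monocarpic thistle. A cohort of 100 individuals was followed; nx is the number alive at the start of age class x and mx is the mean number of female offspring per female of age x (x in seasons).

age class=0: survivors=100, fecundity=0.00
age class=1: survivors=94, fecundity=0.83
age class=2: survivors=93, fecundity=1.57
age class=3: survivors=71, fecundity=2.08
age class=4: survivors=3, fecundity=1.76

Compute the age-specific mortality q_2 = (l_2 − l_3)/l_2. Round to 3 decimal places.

lx = nx/n0 = nx/100: 1, 0.94, 0.93, 0.71, 0.03
q_2 = (l_2 − l_3) / l_2 = (0.93 − 0.71) / 0.93
     = 0.22 / 0.93 = 0.236559… → 0.237

0.237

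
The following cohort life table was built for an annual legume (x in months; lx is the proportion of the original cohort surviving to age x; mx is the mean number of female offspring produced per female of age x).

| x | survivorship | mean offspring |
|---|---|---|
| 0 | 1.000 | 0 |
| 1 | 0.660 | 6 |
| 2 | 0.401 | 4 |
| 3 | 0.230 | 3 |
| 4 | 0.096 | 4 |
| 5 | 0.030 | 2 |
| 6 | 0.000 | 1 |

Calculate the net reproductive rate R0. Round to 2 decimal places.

lx·mx by age: 0, 3.96, 1.604, 0.69, 0.384, 0.06, 0
R0 = Σ lx·mx = 6.698 → 6.70

6.70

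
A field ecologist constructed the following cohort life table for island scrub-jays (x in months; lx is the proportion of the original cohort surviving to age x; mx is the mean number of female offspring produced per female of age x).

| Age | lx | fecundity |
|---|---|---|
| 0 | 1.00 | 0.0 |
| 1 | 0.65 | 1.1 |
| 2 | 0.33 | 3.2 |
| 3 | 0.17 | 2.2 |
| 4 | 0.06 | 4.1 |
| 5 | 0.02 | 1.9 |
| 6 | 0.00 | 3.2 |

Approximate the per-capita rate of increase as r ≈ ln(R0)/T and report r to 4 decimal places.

R0 = Σ lx·mx = 0 + 0.715 + 1.056 + 0.374 + 0.246 + 0.038 + 0 = 2.429
Σ x·lx·mx = 5.123; T = 5.123/2.429 = 2.1091…
r ≈ ln(R0)/T = ln(2.429)/2.1091… = 0.420786… → 0.4208

0.4208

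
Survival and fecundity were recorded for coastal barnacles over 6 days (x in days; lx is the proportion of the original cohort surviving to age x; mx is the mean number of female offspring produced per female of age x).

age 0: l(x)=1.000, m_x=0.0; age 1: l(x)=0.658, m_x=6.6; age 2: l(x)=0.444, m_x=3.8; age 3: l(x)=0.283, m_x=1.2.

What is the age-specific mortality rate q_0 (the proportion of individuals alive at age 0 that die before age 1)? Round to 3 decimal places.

0.342

q_0 = (l_0 − l_1) / l_0 = (1 − 0.658) / 1
     = 0.342 / 1 = 0.342 → 0.342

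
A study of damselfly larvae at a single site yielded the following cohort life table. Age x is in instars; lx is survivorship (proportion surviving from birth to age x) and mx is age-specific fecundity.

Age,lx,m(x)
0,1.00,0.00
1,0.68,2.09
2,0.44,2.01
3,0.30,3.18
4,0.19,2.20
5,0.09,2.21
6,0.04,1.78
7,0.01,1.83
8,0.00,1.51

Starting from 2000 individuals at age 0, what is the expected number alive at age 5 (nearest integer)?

Expected survivors = N0 · l_5 = 2000 × 0.09 = 180 → 180

180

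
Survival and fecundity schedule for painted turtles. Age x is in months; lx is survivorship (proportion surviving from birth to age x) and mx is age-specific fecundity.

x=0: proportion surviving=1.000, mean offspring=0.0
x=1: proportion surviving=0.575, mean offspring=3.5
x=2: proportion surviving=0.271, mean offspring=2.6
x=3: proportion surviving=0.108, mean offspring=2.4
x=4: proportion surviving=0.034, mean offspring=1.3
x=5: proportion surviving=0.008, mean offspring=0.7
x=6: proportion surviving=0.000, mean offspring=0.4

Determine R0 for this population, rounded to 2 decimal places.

lx·mx by age: 0, 2.0125, 0.7046, 0.2592, 0.0442, 0.0056, 0
R0 = Σ lx·mx = 3.0261 → 3.03

3.03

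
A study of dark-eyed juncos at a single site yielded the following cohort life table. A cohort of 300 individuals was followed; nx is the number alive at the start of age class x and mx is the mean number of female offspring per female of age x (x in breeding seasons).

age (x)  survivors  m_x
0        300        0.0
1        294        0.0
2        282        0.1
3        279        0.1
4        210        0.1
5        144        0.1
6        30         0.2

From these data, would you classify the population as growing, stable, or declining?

lx = nx/n0 = nx/300: 1, 0.98, 0.94, 0.93, 0.7, 0.48, 0.1
R0 = Σ lx·mx = 0 + 0 + 0.094 + 0.093 + 0.07 + 0.048 + 0.02 = 0.325
R0 < 1, so the population is declining.

declining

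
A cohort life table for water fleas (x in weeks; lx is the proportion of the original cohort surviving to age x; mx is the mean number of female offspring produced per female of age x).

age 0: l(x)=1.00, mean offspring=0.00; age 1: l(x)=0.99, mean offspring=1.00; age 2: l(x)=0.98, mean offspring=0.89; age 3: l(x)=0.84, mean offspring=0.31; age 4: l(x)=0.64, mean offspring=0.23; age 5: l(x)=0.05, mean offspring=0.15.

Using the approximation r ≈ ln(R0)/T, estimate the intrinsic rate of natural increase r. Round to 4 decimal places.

R0 = Σ lx·mx = 0 + 0.99 + 0.8722 + 0.2604 + 0.1472 + 0.0075 = 2.2773
Σ x·lx·mx = 4.1419; T = 4.1419/2.2773 = 1.81878…
r ≈ ln(R0)/T = ln(2.2773)/1.81878… = 0.452497… → 0.4525

0.4525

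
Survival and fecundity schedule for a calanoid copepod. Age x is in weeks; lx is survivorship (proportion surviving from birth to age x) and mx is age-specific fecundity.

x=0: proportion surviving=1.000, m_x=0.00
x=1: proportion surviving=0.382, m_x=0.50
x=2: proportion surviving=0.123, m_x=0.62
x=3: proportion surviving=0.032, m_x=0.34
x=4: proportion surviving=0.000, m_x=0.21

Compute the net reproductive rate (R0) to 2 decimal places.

lx·mx by age: 0, 0.191, 0.07626, 0.01088, 0
R0 = Σ lx·mx = 0.27814 → 0.28

0.28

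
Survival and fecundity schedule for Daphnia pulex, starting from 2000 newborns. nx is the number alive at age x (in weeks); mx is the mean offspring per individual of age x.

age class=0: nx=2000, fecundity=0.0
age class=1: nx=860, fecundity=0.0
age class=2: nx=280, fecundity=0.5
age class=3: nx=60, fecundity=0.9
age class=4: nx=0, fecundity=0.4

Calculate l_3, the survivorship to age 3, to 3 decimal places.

0.030

l_3 = n_3/n_0 = 60/2000 = 0.03 → 0.030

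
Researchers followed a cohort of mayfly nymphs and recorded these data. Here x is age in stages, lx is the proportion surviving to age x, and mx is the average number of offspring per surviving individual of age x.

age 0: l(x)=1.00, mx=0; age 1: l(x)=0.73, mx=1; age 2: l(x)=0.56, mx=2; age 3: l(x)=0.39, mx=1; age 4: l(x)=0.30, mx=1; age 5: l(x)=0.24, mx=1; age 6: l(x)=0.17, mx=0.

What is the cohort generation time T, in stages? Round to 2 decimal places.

lx·mx: 0, 0.73, 1.12, 0.39, 0.3, 0.24, 0 → R0 = 2.78
x·lx·mx: 0, 0.73, 2.24, 1.17, 1.2, 1.2, 0 → Σ = 6.54
T = 6.54 / 2.78 = 2.352518… → 2.35

2.35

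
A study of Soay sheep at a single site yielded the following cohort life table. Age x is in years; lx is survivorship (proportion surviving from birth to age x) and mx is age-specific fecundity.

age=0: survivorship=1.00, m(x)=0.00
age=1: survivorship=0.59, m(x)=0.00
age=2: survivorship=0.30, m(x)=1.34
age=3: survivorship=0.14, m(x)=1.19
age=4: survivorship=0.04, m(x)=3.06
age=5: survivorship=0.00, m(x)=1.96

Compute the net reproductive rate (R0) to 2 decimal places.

0.69

lx·mx by age: 0, 0, 0.402, 0.1666, 0.1224, 0
R0 = Σ lx·mx = 0.691 → 0.69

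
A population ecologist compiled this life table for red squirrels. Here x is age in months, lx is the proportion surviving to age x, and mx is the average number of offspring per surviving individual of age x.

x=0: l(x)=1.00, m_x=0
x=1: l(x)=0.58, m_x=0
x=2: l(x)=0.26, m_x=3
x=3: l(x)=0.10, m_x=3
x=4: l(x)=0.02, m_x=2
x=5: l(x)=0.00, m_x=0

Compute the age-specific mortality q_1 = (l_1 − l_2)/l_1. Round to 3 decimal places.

0.552

q_1 = (l_1 − l_2) / l_1 = (0.58 − 0.26) / 0.58
     = 0.32 / 0.58 = 0.551724… → 0.552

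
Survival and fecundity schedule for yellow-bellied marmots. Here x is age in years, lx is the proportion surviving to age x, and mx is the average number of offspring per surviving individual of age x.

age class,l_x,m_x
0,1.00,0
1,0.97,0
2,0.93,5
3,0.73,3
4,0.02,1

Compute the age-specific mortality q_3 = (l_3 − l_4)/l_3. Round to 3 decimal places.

q_3 = (l_3 − l_4) / l_3 = (0.73 − 0.02) / 0.73
     = 0.71 / 0.73 = 0.972603… → 0.973

0.973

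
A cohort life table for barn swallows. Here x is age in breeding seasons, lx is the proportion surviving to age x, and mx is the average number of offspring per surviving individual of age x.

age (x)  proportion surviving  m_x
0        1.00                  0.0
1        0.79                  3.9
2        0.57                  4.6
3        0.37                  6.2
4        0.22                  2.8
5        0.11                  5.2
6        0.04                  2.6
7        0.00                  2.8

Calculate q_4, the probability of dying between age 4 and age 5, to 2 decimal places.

q_4 = (l_4 − l_5) / l_4 = (0.22 − 0.11) / 0.22
     = 0.11 / 0.22 = 0.5 → 0.50

0.50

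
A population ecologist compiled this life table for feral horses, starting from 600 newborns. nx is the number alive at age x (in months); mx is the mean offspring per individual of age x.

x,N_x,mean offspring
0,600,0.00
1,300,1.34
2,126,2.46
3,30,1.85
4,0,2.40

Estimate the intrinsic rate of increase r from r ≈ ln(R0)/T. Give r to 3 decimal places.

0.159

lx = nx/n0 = nx/600: 1, 0.5, 0.21, 0.05, 0
R0 = Σ lx·mx = 0 + 0.67 + 0.5166 + 0.0925 + 0 = 1.2791
Σ x·lx·mx = 1.9807; T = 1.9807/1.2791 = 1.54851…
r ≈ ln(R0)/T = ln(1.2791)/1.54851… = 0.15896… → 0.159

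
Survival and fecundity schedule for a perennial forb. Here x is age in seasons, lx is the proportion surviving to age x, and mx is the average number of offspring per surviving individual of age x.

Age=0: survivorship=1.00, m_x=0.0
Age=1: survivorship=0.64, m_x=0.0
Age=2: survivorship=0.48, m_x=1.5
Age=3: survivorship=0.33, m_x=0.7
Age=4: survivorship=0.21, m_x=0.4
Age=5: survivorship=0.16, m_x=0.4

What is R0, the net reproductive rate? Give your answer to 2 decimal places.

1.10

lx·mx by age: 0, 0, 0.72, 0.231, 0.084, 0.064
R0 = Σ lx·mx = 1.099 → 1.10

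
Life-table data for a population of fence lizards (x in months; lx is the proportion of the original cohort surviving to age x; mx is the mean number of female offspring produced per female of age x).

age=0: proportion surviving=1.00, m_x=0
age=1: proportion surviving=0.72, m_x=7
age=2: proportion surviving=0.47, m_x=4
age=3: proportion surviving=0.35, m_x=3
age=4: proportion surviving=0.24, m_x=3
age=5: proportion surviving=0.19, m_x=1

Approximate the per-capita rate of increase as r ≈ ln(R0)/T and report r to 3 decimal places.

R0 = Σ lx·mx = 0 + 5.04 + 1.88 + 1.05 + 0.72 + 0.19 = 8.88
Σ x·lx·mx = 15.78; T = 15.78/8.88 = 1.77703…
r ≈ ln(R0)/T = ln(8.88)/1.77703… = 1.22891… → 1.229

1.229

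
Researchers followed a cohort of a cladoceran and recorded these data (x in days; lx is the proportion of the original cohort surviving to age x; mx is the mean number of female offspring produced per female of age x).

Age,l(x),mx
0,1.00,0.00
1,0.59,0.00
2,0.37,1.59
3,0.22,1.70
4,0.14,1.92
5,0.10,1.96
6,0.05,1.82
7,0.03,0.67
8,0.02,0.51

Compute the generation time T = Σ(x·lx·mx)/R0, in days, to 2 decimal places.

lx·mx: 0, 0, 0.5883, 0.374, 0.2688, 0.196, 0.091, 0.0201, 0.0102 → R0 = 1.5484
x·lx·mx: 0, 0, 1.1766, 1.122, 1.0752, 0.98, 0.546, 0.1407, 0.0816 → Σ = 5.1221
T = 5.1221 / 1.5484 = 3.307995… → 3.31

3.31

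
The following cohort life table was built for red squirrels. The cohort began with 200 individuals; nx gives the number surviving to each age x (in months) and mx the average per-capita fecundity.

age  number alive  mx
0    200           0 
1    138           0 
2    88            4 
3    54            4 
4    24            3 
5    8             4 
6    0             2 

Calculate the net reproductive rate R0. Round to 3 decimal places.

3.360

lx = nx/n0 = nx/200: 1, 0.69, 0.44, 0.27, 0.12, 0.04, 0
lx·mx by age: 0, 0, 1.76, 1.08, 0.36, 0.16, 0
R0 = Σ lx·mx = 3.36 → 3.360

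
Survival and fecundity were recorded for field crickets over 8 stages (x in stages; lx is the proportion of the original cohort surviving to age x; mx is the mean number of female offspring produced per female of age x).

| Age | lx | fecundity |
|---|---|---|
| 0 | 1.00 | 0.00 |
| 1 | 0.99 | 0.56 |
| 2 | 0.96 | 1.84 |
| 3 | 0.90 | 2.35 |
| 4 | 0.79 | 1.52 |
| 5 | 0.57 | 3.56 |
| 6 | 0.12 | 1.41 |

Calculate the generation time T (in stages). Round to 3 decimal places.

3.369

lx·mx: 0, 0.5544, 1.7664, 2.115, 1.2008, 2.0292, 0.1692 → R0 = 7.835
x·lx·mx: 0, 0.5544, 3.5328, 6.345, 4.8032, 10.146, 1.0152 → Σ = 26.3966
T = 26.3966 / 7.835 = 3.369062… → 3.369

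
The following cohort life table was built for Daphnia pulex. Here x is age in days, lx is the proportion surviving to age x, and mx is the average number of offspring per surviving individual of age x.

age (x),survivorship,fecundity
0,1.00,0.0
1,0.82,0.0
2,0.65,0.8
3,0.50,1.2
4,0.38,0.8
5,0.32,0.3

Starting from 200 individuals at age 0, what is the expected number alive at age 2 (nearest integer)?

Expected survivors = N0 · l_2 = 200 × 0.65 = 130 → 130

130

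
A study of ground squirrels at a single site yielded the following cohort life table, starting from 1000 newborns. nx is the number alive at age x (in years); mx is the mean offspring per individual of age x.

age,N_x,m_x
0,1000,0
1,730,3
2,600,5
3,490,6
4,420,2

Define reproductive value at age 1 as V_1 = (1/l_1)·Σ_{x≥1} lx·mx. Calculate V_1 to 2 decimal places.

lx = nx/n0 = nx/1000: 1, 0.73, 0.6, 0.49, 0.42
lx·mx for x ≥ 1: 2.19, 3, 2.94, 0.84 → sum = 8.97
V_1 = 8.97 / l_1 = 8.97 / 0.73 = 12.287671… → 12.29

12.29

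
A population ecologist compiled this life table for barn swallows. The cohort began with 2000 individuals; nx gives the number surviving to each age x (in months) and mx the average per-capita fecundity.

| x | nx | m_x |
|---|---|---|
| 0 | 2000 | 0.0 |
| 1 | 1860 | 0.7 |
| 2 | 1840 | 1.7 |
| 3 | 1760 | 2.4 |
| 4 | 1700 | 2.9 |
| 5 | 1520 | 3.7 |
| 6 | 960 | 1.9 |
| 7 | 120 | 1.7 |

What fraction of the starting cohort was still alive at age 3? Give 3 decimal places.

l_3 = n_3/n_0 = 1760/2000 = 0.88 → 0.880

0.880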